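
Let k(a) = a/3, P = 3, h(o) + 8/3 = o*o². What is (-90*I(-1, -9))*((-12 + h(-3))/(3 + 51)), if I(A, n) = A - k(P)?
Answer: -1250/9 ≈ -138.89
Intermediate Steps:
h(o) = -8/3 + o³ (h(o) = -8/3 + o*o² = -8/3 + o³)
k(a) = a/3 (k(a) = a*(⅓) = a/3)
I(A, n) = -1 + A (I(A, n) = A - 3/3 = A - 1*1 = A - 1 = -1 + A)
(-90*I(-1, -9))*((-12 + h(-3))/(3 + 51)) = (-90*(-1 - 1))*((-12 + (-8/3 + (-3)³))/(3 + 51)) = (-90*(-2))*((-12 + (-8/3 - 27))/54) = 180*((-12 - 89/3)*(1/54)) = 180*(-125/3*1/54) = 180*(-125/162) = -1250/9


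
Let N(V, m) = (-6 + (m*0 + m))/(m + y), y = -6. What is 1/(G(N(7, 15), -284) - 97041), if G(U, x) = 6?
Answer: -1/97035 ≈ -1.0306e-5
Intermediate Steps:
N(V, m) = 1 (N(V, m) = (-6 + (m*0 + m))/(m - 6) = (-6 + (0 + m))/(-6 + m) = (-6 + m)/(-6 + m) = 1)
1/(G(N(7, 15), -284) - 97041) = 1/(6 - 97041) = 1/(-97035) = -1/97035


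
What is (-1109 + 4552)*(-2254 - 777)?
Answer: -10435733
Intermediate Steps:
(-1109 + 4552)*(-2254 - 777) = 3443*(-3031) = -10435733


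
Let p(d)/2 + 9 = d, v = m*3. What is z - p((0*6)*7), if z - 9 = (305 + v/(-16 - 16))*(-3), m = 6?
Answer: -14181/16 ≈ -886.31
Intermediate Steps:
v = 18 (v = 6*3 = 18)
p(d) = -18 + 2*d
z = -14469/16 (z = 9 + (305 + 18/(-16 - 16))*(-3) = 9 + (305 + 18/(-32))*(-3) = 9 + (305 - 1/32*18)*(-3) = 9 + (305 - 9/16)*(-3) = 9 + (4871/16)*(-3) = 9 - 14613/16 = -14469/16 ≈ -904.31)
z - p((0*6)*7) = -14469/16 - (-18 + 2*((0*6)*7)) = -14469/16 - (-18 + 2*(0*7)) = -14469/16 - (-18 + 2*0) = -14469/16 - (-18 + 0) = -14469/16 - 1*(-18) = -14469/16 + 18 = -14181/16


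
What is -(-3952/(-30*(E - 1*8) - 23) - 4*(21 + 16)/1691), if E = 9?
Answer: -6674988/89623 ≈ -74.479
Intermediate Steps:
-(-3952/(-30*(E - 1*8) - 23) - 4*(21 + 16)/1691) = -(-3952/(-30*(9 - 1*8) - 23) - 4*(21 + 16)/1691) = -(-3952/(-30*(9 - 8) - 23) - 4*37*(1/1691)) = -(-3952/(-30*1 - 23) - 148*1/1691) = -(-3952/(-30 - 23) - 148/1691) = -(-3952/(-53) - 148/1691) = -(-3952*(-1/53) - 148/1691) = -(3952/53 - 148/1691) = -1*6674988/89623 = -6674988/89623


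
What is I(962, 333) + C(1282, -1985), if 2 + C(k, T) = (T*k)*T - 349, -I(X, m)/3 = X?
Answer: 5051365213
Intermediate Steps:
I(X, m) = -3*X
C(k, T) = -351 + k*T² (C(k, T) = -2 + ((T*k)*T - 349) = -2 + (k*T² - 349) = -2 + (-349 + k*T²) = -351 + k*T²)
I(962, 333) + C(1282, -1985) = -3*962 + (-351 + 1282*(-1985)²) = -2886 + (-351 + 1282*3940225) = -2886 + (-351 + 5051368450) = -2886 + 5051368099 = 5051365213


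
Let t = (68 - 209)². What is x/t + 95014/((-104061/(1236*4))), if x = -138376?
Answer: -3117827902744/689612247 ≈ -4521.1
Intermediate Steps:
t = 19881 (t = (-141)² = 19881)
x/t + 95014/((-104061/(1236*4))) = -138376/19881 + 95014/((-104061/(1236*4))) = -138376*1/19881 + 95014/((-104061/4944)) = -138376/19881 + 95014/((-104061*1/4944)) = -138376/19881 + 95014/(-34687/1648) = -138376/19881 + 95014*(-1648/34687) = -138376/19881 - 156583072/34687 = -3117827902744/689612247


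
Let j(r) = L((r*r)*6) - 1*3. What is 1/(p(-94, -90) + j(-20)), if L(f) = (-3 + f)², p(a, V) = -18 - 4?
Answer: 1/5745584 ≈ 1.7405e-7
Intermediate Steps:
p(a, V) = -22
j(r) = -3 + (-3 + 6*r²)² (j(r) = (-3 + (r*r)*6)² - 1*3 = (-3 + r²*6)² - 3 = (-3 + 6*r²)² - 3 = -3 + (-3 + 6*r²)²)
1/(p(-94, -90) + j(-20)) = 1/(-22 + (6 - 36*(-20)² + 36*(-20)⁴)) = 1/(-22 + (6 - 36*400 + 36*160000)) = 1/(-22 + (6 - 14400 + 5760000)) = 1/(-22 + 5745606) = 1/5745584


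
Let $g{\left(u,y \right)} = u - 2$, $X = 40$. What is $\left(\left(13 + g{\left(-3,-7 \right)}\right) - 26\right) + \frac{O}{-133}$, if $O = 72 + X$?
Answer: $- \frac{358}{19} \approx -18.842$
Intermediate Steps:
$g{\left(u,y \right)} = -2 + u$
$O = 112$ ($O = 72 + 40 = 112$)
$\left(\left(13 + g{\left(-3,-7 \right)}\right) - 26\right) + \frac{O}{-133} = \left(\left(13 - 5\right) - 26\right) + \frac{1}{-133} \cdot 112 = \left(\left(13 - 5\right) - 26\right) - \frac{16}{19} = \left(8 - 26\right) - \frac{16}{19} = -18 - \frac{16}{19} = - \frac{358}{19}$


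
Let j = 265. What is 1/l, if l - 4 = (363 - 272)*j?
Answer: 1/24119 ≈ 4.1461e-5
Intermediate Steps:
l = 24119 (l = 4 + (363 - 272)*265 = 4 + 91*265 = 4 + 24115 = 24119)
1/l = 1/24119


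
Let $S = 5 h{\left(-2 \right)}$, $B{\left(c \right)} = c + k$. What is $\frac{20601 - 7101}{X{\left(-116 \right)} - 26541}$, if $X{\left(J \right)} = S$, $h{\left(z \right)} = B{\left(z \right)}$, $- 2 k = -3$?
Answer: $- \frac{27000}{53087} \approx -0.5086$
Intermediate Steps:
$k = \frac{3}{2}$ ($k = \left(- \frac{1}{2}\right) \left(-3\right) = \frac{3}{2} \approx 1.5$)
$B{\left(c \right)} = \frac{3}{2} + c$ ($B{\left(c \right)} = c + \frac{3}{2} = \frac{3}{2} + c$)
$h{\left(z \right)} = \frac{3}{2} + z$
$S = - \frac{5}{2}$ ($S = 5 \left(\frac{3}{2} - 2\right) = 5 \left(- \frac{1}{2}\right) = - \frac{5}{2} \approx -2.5$)
$X{\left(J \right)} = - \frac{5}{2}$
$\frac{20601 - 7101}{X{\left(-116 \right)} - 26541} = \frac{20601 - 7101}{- \frac{5}{2} - 26541} = \frac{13500}{- \frac{53087}{2}} = 13500 \left(- \frac{2}{53087}\right) = - \frac{27000}{53087}$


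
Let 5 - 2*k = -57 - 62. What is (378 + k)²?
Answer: 193600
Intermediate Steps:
k = 62 (k = 5/2 - (-57 - 62)/2 = 5/2 - ½*(-119) = 5/2 + 119/2 = 62)
(378 + k)² = (378 + 62)² = 440² = 193600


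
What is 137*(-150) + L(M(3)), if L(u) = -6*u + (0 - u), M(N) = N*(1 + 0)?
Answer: -20571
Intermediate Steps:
M(N) = N (M(N) = N*1 = N)
L(u) = -7*u (L(u) = -6*u - u = -7*u)
137*(-150) + L(M(3)) = 137*(-150) - 7*3 = -20550 - 21 = -20571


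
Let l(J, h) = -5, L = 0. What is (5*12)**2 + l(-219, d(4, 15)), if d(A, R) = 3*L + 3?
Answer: 3595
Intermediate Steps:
d(A, R) = 3 (d(A, R) = 3*0 + 3 = 0 + 3 = 3)
(5*12)**2 + l(-219, d(4, 15)) = (5*12)**2 - 5 = 60**2 - 5 = 3600 - 5 = 3595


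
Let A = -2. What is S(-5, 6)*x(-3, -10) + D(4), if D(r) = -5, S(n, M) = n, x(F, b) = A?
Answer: 5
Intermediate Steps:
x(F, b) = -2
S(-5, 6)*x(-3, -10) + D(4) = -5*(-2) - 5 = 10 - 5 = 5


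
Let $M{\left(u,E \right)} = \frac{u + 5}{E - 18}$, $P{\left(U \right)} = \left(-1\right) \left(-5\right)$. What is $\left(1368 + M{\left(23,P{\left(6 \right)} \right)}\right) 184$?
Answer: $\frac{3267104}{13} \approx 2.5132 \cdot 10^{5}$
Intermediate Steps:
$P{\left(U \right)} = 5$
$M{\left(u,E \right)} = \frac{5 + u}{-18 + E}$
$\left(1368 + M{\left(23,P{\left(6 \right)} \right)}\right) 184 = \left(1368 + \frac{5 + 23}{-18 + 5}\right) 184 = \left(1368 + \frac{1}{-13} \cdot 28\right) 184 = \left(1368 - \frac{28}{13}\right) 184 = \frac{17756}{13} \cdot 184 = \frac{3267104}{13}$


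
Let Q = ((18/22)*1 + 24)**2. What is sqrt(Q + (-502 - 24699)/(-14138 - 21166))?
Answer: sqrt(23249635755162)/194172 ≈ 24.833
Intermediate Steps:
Q = 74529/121 (Q = ((18*(1/22))*1 + 24)**2 = ((9/11)*1 + 24)**2 = (9/11 + 24)**2 = (273/11)**2 = 74529/121 ≈ 615.94)
sqrt(Q + (-502 - 24699)/(-14138 - 21166)) = sqrt(74529/121 + (-502 - 24699)/(-14138 - 21166)) = sqrt(74529/121 - 25201/(-35304)) = sqrt(74529/121 - 25201*(-1/35304)) = sqrt(74529/121 + 25201/35304) = sqrt(2634221137/4271784) = sqrt(23249635755162)/194172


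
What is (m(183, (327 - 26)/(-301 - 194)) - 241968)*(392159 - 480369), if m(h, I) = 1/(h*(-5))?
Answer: 3905951519882/183 ≈ 2.1344e+10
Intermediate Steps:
m(h, I) = -1/(5*h) (m(h, I) = 1/(-5*h) = -1/(5*h))
(m(183, (327 - 26)/(-301 - 194)) - 241968)*(392159 - 480369) = (-⅕/183 - 241968)*(392159 - 480369) = (-⅕*1/183 - 241968)*(-88210) = (-1/915 - 241968)*(-88210) = -221400721/915*(-88210) = 3905951519882/183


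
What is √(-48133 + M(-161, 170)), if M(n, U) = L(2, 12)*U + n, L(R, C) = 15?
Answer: 4*I*√2859 ≈ 213.88*I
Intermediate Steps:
M(n, U) = n + 15*U (M(n, U) = 15*U + n = n + 15*U)
√(-48133 + M(-161, 170)) = √(-48133 + (-161 + 15*170)) = √(-48133 + (-161 + 2550)) = √(-48133 + 2389) = √(-45744) = 4*I*√2859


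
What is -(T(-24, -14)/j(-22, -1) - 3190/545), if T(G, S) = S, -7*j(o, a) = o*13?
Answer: 96575/15587 ≈ 6.1959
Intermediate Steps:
j(o, a) = -13*o/7 (j(o, a) = -o*13/7 = -13*o/7)
-(T(-24, -14)/j(-22, -1) - 3190/545) = -(-14/((-13/7*(-22))) - 3190/545) = -(-14/286/7 - 3190*1/545) = -(-14*7/286 - 638/109) = -(-49/143 - 638/109) = -1*(-96575/15587) = 96575/15587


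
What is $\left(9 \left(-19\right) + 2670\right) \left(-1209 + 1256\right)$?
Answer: $117453$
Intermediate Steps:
$\left(9 \left(-19\right) + 2670\right) \left(-1209 + 1256\right) = \left(-171 + 2670\right) 47 = 2499 \cdot 47 = 117453$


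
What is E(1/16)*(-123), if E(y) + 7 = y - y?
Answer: 861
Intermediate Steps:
E(y) = -7 (E(y) = -7 + (y - y) = -7 + 0 = -7)
E(1/16)*(-123) = -7*(-123) = 861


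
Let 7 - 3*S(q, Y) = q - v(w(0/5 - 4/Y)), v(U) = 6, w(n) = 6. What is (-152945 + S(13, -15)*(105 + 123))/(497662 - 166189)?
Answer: -152945/331473 ≈ -0.46141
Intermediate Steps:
S(q, Y) = 13/3 - q/3 (S(q, Y) = 7/3 - (q - 1*6)/3 = 7/3 - (q - 6)/3 = 7/3 - (-6 + q)/3 = 7/3 + (2 - q/3) = 13/3 - q/3)
(-152945 + S(13, -15)*(105 + 123))/(497662 - 166189) = (-152945 + (13/3 - 1/3*13)*(105 + 123))/(497662 - 166189) = (-152945 + (13/3 - 13/3)*228)/331473 = (-152945 + 0*228)*(1/331473) = (-152945 + 0)*(1/331473) = -152945*1/331473 = -152945/331473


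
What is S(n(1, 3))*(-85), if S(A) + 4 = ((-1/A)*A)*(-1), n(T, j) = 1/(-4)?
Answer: 255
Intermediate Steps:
n(T, j) = -¼
S(A) = -3 (S(A) = -4 + ((-1/A)*A)*(-1) = -4 - 1*(-1) = -4 + 1 = -3)
S(n(1, 3))*(-85) = -3*(-85) = 255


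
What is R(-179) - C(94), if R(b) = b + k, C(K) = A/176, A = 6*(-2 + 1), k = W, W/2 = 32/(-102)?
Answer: -806015/4488 ≈ -179.59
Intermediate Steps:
W = -32/51 (W = 2*(32/(-102)) = 2*(32*(-1/102)) = 2*(-16/51) = -32/51 ≈ -0.62745)
k = -32/51 ≈ -0.62745
A = -6 (A = 6*(-1) = -6)
C(K) = -3/88 (C(K) = -6/176 = -6*1/176 = -3/88)
R(b) = -32/51 + b (R(b) = b - 32/51 = -32/51 + b)
R(-179) - C(94) = (-32/51 - 179) - 1*(-3/88) = -9161/51 + 3/88 = -806015/4488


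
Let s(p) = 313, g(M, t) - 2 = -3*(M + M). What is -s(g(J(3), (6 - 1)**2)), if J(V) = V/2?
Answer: -313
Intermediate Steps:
J(V) = V/2 (J(V) = V*(1/2) = V/2)
g(M, t) = 2 - 6*M (g(M, t) = 2 - 3*(M + M) = 2 - 6*M)
-s(g(J(3), (6 - 1)**2)) = -1*313 = -313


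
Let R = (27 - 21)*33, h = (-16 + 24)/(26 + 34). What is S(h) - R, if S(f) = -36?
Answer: -234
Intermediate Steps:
h = 2/15 (h = 8/60 = 8*(1/60) = 2/15 ≈ 0.13333)
R = 198 (R = 6*33 = 198)
S(h) - R = -36 - 1*198 = -36 - 198 = -234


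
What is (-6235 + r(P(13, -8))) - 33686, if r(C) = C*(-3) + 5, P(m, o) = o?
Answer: -39892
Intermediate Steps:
r(C) = 5 - 3*C (r(C) = -3*C + 5 = 5 - 3*C)
(-6235 + r(P(13, -8))) - 33686 = (-6235 + (5 - 3*(-8))) - 33686 = (-6235 + (5 + 24)) - 33686 = (-6235 + 29) - 33686 = -6206 - 33686 = -39892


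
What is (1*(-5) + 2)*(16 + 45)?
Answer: -183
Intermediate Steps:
(1*(-5) + 2)*(16 + 45) = (-5 + 2)*61 = -3*61 = -183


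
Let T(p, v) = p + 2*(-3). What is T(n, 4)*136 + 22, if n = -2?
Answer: -1066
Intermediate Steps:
T(p, v) = -6 + p (T(p, v) = p - 6 = -6 + p)
T(n, 4)*136 + 22 = (-6 - 2)*136 + 22 = -8*136 + 22 = -1088 + 22 = -1066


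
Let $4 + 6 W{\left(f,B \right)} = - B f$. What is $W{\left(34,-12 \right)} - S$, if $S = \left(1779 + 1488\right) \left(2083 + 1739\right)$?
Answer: $- \frac{37459220}{3} \approx -1.2486 \cdot 10^{7}$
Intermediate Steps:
$W{\left(f,B \right)} = - \frac{2}{3} - \frac{B f}{6}$ ($W{\left(f,B \right)} = - \frac{2}{3} + \frac{- B f}{6} = - \frac{2}{3} + \frac{\left(-1\right) B f}{6} = - \frac{2}{3} - \frac{B f}{6}$)
$S = 12486474$ ($S = 3267 \cdot 3822 = 12486474$)
$W{\left(34,-12 \right)} - S = \left(- \frac{2}{3} - \left(-2\right) 34\right) - 12486474 = \left(- \frac{2}{3} + 68\right) - 12486474 = \frac{202}{3} - 12486474 = - \frac{37459220}{3}$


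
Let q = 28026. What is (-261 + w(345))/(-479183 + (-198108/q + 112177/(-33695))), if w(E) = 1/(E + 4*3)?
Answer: 407358600270/747914355668669 ≈ 0.00054466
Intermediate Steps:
w(E) = 1/(12 + E) (w(E) = 1/(E + 12) = 1/(12 + E))
(-261 + w(345))/(-479183 + (-198108/q + 112177/(-33695))) = (-261 + 1/(12 + 345))/(-479183 + (-198108/28026 + 112177/(-33695))) = (-261 + 1/357)/(-479183 + (-198108*1/28026 + 112177*(-1/33695))) = (-261 + 1/357)/(-479183 + (-11006/1557 - 112177/33695)) = -93176/(357*(-479183 - 545506759/52463115)) = -93176/(357*(-25139978341804/52463115)) = -93176/357*(-52463115/25139978341804) = 407358600270/747914355668669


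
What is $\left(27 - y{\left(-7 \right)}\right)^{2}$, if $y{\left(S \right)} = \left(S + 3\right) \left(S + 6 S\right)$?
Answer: $28561$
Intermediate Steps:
$y{\left(S \right)} = 7 S \left(3 + S\right)$ ($y{\left(S \right)} = \left(3 + S\right) 7 S = 7 S \left(3 + S\right)$)
$\left(27 - y{\left(-7 \right)}\right)^{2} = \left(27 - 7 \left(-7\right) \left(3 - 7\right)\right)^{2} = \left(27 - 7 \left(-7\right) \left(-4\right)\right)^{2} = \left(27 - 196\right)^{2} = \left(-169\right)^{2} = 28561$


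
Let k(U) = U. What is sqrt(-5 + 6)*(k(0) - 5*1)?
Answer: -5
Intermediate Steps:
sqrt(-5 + 6)*(k(0) - 5*1) = sqrt(-5 + 6)*(0 - 5*1) = sqrt(1)*(0 - 5) = 1*(-5) = -5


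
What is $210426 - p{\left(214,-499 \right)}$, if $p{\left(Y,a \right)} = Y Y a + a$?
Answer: $23063129$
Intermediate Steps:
$p{\left(Y,a \right)} = a + a Y^{2}$ ($p{\left(Y,a \right)} = Y^{2} a + a = a Y^{2} + a = a + a Y^{2}$)
$210426 - p{\left(214,-499 \right)} = 210426 - - 499 \left(1 + 214^{2}\right) = 210426 - - 499 \left(1 + 45796\right) = 210426 - \left(-499\right) 45797 = 210426 - -22852703 = 210426 + 22852703 = 23063129$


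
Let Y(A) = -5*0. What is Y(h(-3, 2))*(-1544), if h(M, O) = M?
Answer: 0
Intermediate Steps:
Y(A) = 0
Y(h(-3, 2))*(-1544) = 0*(-1544) = 0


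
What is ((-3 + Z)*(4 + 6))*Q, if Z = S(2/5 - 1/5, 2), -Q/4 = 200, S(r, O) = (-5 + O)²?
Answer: -48000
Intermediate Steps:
Q = -800 (Q = -4*200 = -800)
Z = 9 (Z = (-5 + 2)² = (-3)² = 9)
((-3 + Z)*(4 + 6))*Q = ((-3 + 9)*(4 + 6))*(-800) = (6*10)*(-800) = 60*(-800) = -48000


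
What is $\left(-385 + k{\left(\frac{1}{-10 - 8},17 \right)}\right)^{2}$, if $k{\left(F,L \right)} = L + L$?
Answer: $123201$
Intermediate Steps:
$k{\left(F,L \right)} = 2 L$
$\left(-385 + k{\left(\frac{1}{-10 - 8},17 \right)}\right)^{2} = \left(-385 + 2 \cdot 17\right)^{2} = \left(-385 + 34\right)^{2} = \left(-351\right)^{2} = 123201$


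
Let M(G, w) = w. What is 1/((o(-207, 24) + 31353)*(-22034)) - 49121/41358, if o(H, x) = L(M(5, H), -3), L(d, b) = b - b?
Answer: -942621078100/793650831631 ≈ -1.1877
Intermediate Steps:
L(d, b) = 0
o(H, x) = 0
1/((o(-207, 24) + 31353)*(-22034)) - 49121/41358 = 1/((0 + 31353)*(-22034)) - 49121/41358 = -1/22034/31353 - 49121*1/41358 = (1/31353)*(-1/22034) - 49121/41358 = -1/690832002 - 49121/41358 = -942621078100/793650831631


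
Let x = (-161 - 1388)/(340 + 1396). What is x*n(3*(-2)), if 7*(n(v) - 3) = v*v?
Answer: -88293/12152 ≈ -7.2657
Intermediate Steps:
n(v) = 3 + v**2/7 (n(v) = 3 + (v*v)/7 = 3 + v**2/7)
x = -1549/1736 ≈ -0.89228
x*n(3*(-2)) = -1549*(3 + (3*(-2))**2/7)/1736 = -1549*(3 + (1/7)*(-6)**2)/1736 = -1549*(3 + (1/7)*36)/1736 = -1549*(3 + 36/7)/1736 = -1549/1736*57/7 = -88293/12152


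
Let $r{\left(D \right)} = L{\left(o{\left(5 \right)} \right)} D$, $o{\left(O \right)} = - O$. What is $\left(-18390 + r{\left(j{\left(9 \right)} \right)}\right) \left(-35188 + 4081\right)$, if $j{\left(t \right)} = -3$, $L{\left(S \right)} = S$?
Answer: $571591125$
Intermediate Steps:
$r{\left(D \right)} = - 5 D$ ($r{\left(D \right)} = \left(-1\right) 5 D = - 5 D$)
$\left(-18390 + r{\left(j{\left(9 \right)} \right)}\right) \left(-35188 + 4081\right) = \left(-18390 - -15\right) \left(-35188 + 4081\right) = \left(-18390 + 15\right) \left(-31107\right) = \left(-18375\right) \left(-31107\right) = 571591125$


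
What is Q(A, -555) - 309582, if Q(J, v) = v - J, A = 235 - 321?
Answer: -310051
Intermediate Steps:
A = -86
Q(A, -555) - 309582 = (-555 - 1*(-86)) - 309582 = (-555 + 86) - 309582 = -469 - 309582 = -310051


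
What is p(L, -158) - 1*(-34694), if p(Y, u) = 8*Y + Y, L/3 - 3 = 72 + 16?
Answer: 37151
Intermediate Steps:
L = 273 (L = 9 + 3*(72 + 16) = 9 + 3*88 = 9 + 264 = 273)
p(Y, u) = 9*Y
p(L, -158) - 1*(-34694) = 9*273 - 1*(-34694) = 2457 + 34694 = 37151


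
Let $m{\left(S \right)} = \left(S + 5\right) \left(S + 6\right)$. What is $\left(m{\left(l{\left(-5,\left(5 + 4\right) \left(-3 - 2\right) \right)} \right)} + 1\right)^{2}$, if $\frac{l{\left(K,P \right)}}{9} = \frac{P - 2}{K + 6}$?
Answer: $30382930249$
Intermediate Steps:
$l{\left(K,P \right)} = \frac{9 \left(-2 + P\right)}{6 + K}$ ($l{\left(K,P \right)} = 9 \frac{P - 2}{K + 6} = 9 \frac{-2 + P}{6 + K} = \frac{9 \left(-2 + P\right)}{6 + K}$)
$m{\left(S \right)} = \left(5 + S\right) \left(6 + S\right)$
$\left(m{\left(l{\left(-5,\left(5 + 4\right) \left(-3 - 2\right) \right)} \right)} + 1\right)^{2} = \left(\left(30 + \left(\frac{9 \left(-2 + \left(5 + 4\right) \left(-3 - 2\right)\right)}{6 - 5}\right)^{2} + 11 \frac{9 \left(-2 + \left(5 + 4\right) \left(-3 - 2\right)\right)}{6 - 5}\right) + 1\right)^{2} = \left(\left(30 + \left(\frac{9 \left(-2 + 9 \left(-5\right)\right)}{1}\right)^{2} + 11 \frac{9 \left(-2 + 9 \left(-5\right)\right)}{1}\right) + 1\right)^{2} = \left(\left(30 + \left(9 \cdot 1 \left(-2 - 45\right)\right)^{2} + 11 \cdot 9 \cdot 1 \left(-2 - 45\right)\right) + 1\right)^{2} = \left(\left(30 + \left(9 \cdot 1 \left(-47\right)\right)^{2} + 11 \cdot 9 \cdot 1 \left(-47\right)\right) + 1\right)^{2} = \left(\left(30 + \left(-423\right)^{2} + 11 \left(-423\right)\right) + 1\right)^{2} = \left(\left(30 + 178929 - 4653\right) + 1\right)^{2} = \left(174306 + 1\right)^{2} = 174307^{2} = 30382930249$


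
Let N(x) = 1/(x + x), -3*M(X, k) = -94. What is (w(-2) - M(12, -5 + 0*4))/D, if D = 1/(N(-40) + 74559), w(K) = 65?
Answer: 602436619/240 ≈ 2.5102e+6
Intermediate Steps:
M(X, k) = 94/3 (M(X, k) = -⅓*(-94) = 94/3)
N(x) = 1/(2*x)
D = 80/5964719 (D = 1/((½)/(-40) + 74559) = 1/((½)*(-1/40) + 74559) = 1/(-1/80 + 74559) = 1/(5964719/80) = 80/5964719 ≈ 1.3412e-5)
(w(-2) - M(12, -5 + 0*4))/D = (65 - 1*94/3)/(80/5964719) = (65 - 94/3)*(5964719/80) = (101/3)*(5964719/80) = 602436619/240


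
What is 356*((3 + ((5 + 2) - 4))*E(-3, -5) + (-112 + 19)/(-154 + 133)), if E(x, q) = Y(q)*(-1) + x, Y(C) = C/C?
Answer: -48772/7 ≈ -6967.4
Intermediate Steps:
Y(C) = 1
E(x, q) = -1 + x (E(x, q) = 1*(-1) + x = -1 + x)
356*((3 + ((5 + 2) - 4))*E(-3, -5) + (-112 + 19)/(-154 + 133)) = 356*((3 + ((5 + 2) - 4))*(-1 - 3) + (-112 + 19)/(-154 + 133)) = 356*((3 + (7 - 4))*(-4) - 93/(-21)) = 356*((3 + 3)*(-4) - 93*(-1/21)) = 356*(6*(-4) + 31/7) = 356*(-24 + 31/7) = 356*(-137/7) = -48772/7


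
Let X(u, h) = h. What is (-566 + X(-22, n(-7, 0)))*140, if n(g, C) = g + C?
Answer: -80220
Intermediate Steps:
n(g, C) = C + g
(-566 + X(-22, n(-7, 0)))*140 = (-566 + (0 - 7))*140 = (-566 - 7)*140 = -573*140 = -80220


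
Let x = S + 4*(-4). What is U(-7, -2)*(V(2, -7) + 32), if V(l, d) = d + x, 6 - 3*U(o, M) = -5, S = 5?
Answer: 154/3 ≈ 51.333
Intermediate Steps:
U(o, M) = 11/3 (U(o, M) = 2 - ⅓*(-5) = 2 + 5/3 = 11/3)
x = -11 (x = 5 + 4*(-4) = 5 - 16 = -11)
V(l, d) = -11 + d (V(l, d) = d - 11 = -11 + d)
U(-7, -2)*(V(2, -7) + 32) = 11*((-11 - 7) + 32)/3 = 11*(-18 + 32)/3 = (11/3)*14 = 154/3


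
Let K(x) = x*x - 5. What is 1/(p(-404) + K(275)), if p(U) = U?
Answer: 1/75216 ≈ 1.3295e-5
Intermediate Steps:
K(x) = -5 + x**2 (K(x) = x**2 - 5 = -5 + x**2)
1/(p(-404) + K(275)) = 1/(-404 + (-5 + 275**2)) = 1/(-404 + (-5 + 75625)) = 1/(-404 + 75620) = 1/75216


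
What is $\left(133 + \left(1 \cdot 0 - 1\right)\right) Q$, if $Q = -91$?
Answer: $-12012$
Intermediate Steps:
$\left(133 + \left(1 \cdot 0 - 1\right)\right) Q = \left(133 + \left(1 \cdot 0 - 1\right)\right) \left(-91\right) = \left(133 + \left(0 - 1\right)\right) \left(-91\right) = \left(133 - 1\right) \left(-91\right) = 132 \left(-91\right) = -12012$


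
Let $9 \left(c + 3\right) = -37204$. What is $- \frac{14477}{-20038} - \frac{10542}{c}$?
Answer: $\frac{2440158551}{746034778} \approx 3.2708$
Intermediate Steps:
$c = - \frac{37231}{9}$ ($c = -3 + \frac{1}{9} \left(-37204\right) = -3 - \frac{37204}{9} = - \frac{37231}{9} \approx -4136.8$)
$- \frac{14477}{-20038} - \frac{10542}{c} = - \frac{14477}{-20038} - \frac{10542}{- \frac{37231}{9}} = \left(-14477\right) \left(- \frac{1}{20038}\right) - - \frac{94878}{37231} = \frac{14477}{20038} + \frac{94878}{37231} = \frac{2440158551}{746034778}$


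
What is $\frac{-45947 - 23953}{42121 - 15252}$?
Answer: $- \frac{69900}{26869} \approx -2.6015$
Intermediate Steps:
$\frac{-45947 - 23953}{42121 - 15252} = \frac{-45947 - 23953}{26869} = \left(-69900\right) \frac{1}{26869} = - \frac{69900}{26869}$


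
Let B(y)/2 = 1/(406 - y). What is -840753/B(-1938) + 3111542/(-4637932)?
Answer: -2285022173834227/2318966 ≈ -9.8536e+8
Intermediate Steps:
B(y) = 2/(406 - y)
-840753/B(-1938) + 3111542/(-4637932) = -840753/((-2/(-406 - 1938))) + 3111542/(-4637932) = -840753/((-2/(-2344))) + 3111542*(-1/4637932) = -840753/((-2*(-1/2344))) - 1555771/2318966 = -840753/1/1172 - 1555771/2318966 = -840753*1172 - 1555771/2318966 = -985362516 - 1555771/2318966 = -2285022173834227/2318966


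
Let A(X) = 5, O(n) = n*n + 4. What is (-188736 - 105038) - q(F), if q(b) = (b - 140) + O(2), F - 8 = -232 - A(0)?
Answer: -293413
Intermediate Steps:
O(n) = 4 + n**2 (O(n) = n**2 + 4 = 4 + n**2)
F = -229 (F = 8 + (-232 - 1*5) = 8 + (-232 - 5) = 8 - 237 = -229)
q(b) = -132 + b (q(b) = (b - 140) + (4 + 2**2) = (-140 + b) + (4 + 4) = (-140 + b) + 8 = -132 + b)
(-188736 - 105038) - q(F) = (-188736 - 105038) - (-132 - 229) = -293774 - 1*(-361) = -293774 + 361 = -293413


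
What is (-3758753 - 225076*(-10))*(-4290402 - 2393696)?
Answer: 10079572995314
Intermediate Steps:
(-3758753 - 225076*(-10))*(-4290402 - 2393696) = (-3758753 + 2250760)*(-6684098) = -1507993*(-6684098) = 10079572995314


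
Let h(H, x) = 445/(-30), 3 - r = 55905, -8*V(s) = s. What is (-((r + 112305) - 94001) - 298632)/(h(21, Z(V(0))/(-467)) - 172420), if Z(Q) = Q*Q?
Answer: 1566204/1034609 ≈ 1.5138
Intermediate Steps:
V(s) = -s/8
r = -55902 (r = 3 - 1*55905 = 3 - 55905 = -55902)
Z(Q) = Q²
h(H, x) = -89/6 (h(H, x) = 445*(-1/30) = -89/6)
(-((r + 112305) - 94001) - 298632)/(h(21, Z(V(0))/(-467)) - 172420) = (-((-55902 + 112305) - 94001) - 298632)/(-89/6 - 172420) = (-(56403 - 94001) - 298632)/(-1034609/6) = (-1*(-37598) - 298632)*(-6/1034609) = (37598 - 298632)*(-6/1034609) = -261034*(-6/1034609) = 1566204/1034609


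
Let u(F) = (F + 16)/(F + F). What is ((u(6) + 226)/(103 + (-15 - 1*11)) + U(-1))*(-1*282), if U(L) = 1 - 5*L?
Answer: -194533/77 ≈ -2526.4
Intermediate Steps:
u(F) = (16 + F)/(2*F) (u(F) = (16 + F)/((2*F)) = (16 + F)*(1/(2*F)) = (16 + F)/(2*F))
((u(6) + 226)/(103 + (-15 - 1*11)) + U(-1))*(-1*282) = (((1/2)*(16 + 6)/6 + 226)/(103 + (-15 - 1*11)) + (1 - 5*(-1)))*(-1*282) = (((1/2)*(1/6)*22 + 226)/(103 + (-15 - 11)) + (1 + 5))*(-282) = ((11/6 + 226)/(103 - 26) + 6)*(-282) = ((1367/6)/77 + 6)*(-282) = ((1367/6)*(1/77) + 6)*(-282) = (1367/462 + 6)*(-282) = (4139/462)*(-282) = -194533/77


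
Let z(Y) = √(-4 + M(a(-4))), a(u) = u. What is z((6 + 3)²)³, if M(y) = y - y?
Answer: -8*I ≈ -8.0*I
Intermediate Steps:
M(y) = 0
z(Y) = 2*I (z(Y) = √(-4 + 0) = √(-4) = 2*I)
z((6 + 3)²)³ = (2*I)³ = -8*I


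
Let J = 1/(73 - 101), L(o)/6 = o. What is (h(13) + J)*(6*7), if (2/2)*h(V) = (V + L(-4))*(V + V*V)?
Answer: -168171/2 ≈ -84086.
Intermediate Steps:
L(o) = 6*o
J = -1/28 (J = 1/(-28) = -1/28 ≈ -0.035714)
h(V) = (-24 + V)*(V + V²) (h(V) = (V + 6*(-4))*(V + V*V) = (V - 24)*(V + V²) = (-24 + V)*(V + V²))
(h(13) + J)*(6*7) = (13*(-24 + 13² - 23*13) - 1/28)*(6*7) = (13*(-24 + 169 - 299) - 1/28)*42 = (13*(-154) - 1/28)*42 = (-2002 - 1/28)*42 = -56057/28*42 = -168171/2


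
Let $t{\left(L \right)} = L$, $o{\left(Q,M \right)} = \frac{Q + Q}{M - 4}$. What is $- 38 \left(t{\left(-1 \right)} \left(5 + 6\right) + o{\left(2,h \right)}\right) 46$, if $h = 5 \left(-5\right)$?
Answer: $\frac{564604}{29} \approx 19469.0$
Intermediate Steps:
$h = -25$
$o{\left(Q,M \right)} = \frac{2 Q}{-4 + M}$
$- 38 \left(t{\left(-1 \right)} \left(5 + 6\right) + o{\left(2,h \right)}\right) 46 = - 38 \left(- (5 + 6) + 2 \cdot 2 \frac{1}{-4 - 25}\right) 46 = - 38 \left(\left(-1\right) 11 + 2 \cdot 2 \frac{1}{-29}\right) 46 = - 38 \left(-11 + 2 \cdot 2 \left(- \frac{1}{29}\right)\right) 46 = - 38 \left(-11 - \frac{4}{29}\right) 46 = \left(-38\right) \left(- \frac{323}{29}\right) 46 = \frac{12274}{29} \cdot 46 = \frac{564604}{29}$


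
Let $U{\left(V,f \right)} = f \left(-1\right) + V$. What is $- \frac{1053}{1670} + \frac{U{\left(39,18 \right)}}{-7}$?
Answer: $- \frac{6063}{1670} \approx -3.6305$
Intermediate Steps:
$U{\left(V,f \right)} = V - f$ ($U{\left(V,f \right)} = - f + V = V - f$)
$- \frac{1053}{1670} + \frac{U{\left(39,18 \right)}}{-7} = - \frac{1053}{1670} + \frac{39 - 18}{-7} = \left(-1053\right) \frac{1}{1670} + \left(39 - 18\right) \left(- \frac{1}{7}\right) = - \frac{1053}{1670} + 21 \left(- \frac{1}{7}\right) = - \frac{1053}{1670} - 3 = - \frac{6063}{1670}$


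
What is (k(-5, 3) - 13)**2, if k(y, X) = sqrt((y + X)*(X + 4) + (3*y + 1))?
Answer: 141 - 52*I*sqrt(7) ≈ 141.0 - 137.58*I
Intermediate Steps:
k(y, X) = sqrt(1 + 3*y + (4 + X)*(X + y)) (k(y, X) = sqrt((X + y)*(4 + X) + (1 + 3*y)) = sqrt((4 + X)*(X + y) + (1 + 3*y)) = sqrt(1 + 3*y + (4 + X)*(X + y)))
(k(-5, 3) - 13)**2 = (sqrt(1 + 3**2 + 4*3 + 7*(-5) + 3*(-5)) - 13)**2 = (sqrt(1 + 9 + 12 - 35 - 15) - 13)**2 = (sqrt(-28) - 13)**2 = (2*I*sqrt(7) - 13)**2 = (-13 + 2*I*sqrt(7))**2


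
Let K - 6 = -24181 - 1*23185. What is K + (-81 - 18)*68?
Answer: -54092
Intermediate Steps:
K = -47360 (K = 6 + (-24181 - 1*23185) = 6 + (-24181 - 23185) = 6 - 47366 = -47360)
K + (-81 - 18)*68 = -47360 + (-81 - 18)*68 = -47360 - 99*68 = -47360 - 6732 = -54092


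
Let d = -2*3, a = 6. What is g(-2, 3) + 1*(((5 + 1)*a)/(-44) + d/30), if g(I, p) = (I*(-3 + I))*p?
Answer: 1594/55 ≈ 28.982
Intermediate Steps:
g(I, p) = I*p*(-3 + I)
d = -6
g(-2, 3) + 1*(((5 + 1)*a)/(-44) + d/30) = -2*3*(-3 - 2) + 1*(((5 + 1)*6)/(-44) - 6/30) = -2*3*(-5) + 1*((6*6)*(-1/44) - 6*1/30) = 30 + 1*(36*(-1/44) - ⅕) = 30 + 1*(-9/11 - ⅕) = 30 + 1*(-56/55) = 30 - 56/55 = 1594/55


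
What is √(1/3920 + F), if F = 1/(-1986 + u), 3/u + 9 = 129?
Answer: I*√30727402395/11121460 ≈ 0.015762*I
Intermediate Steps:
u = 1/40 (u = 3/(-9 + 129) = 3/120 = 3*(1/120) = 1/40 ≈ 0.025000)
F = -40/79439 (F = 1/(-1986 + 1/40) = 1/(-79439/40) = -40/79439 ≈ -0.00050353)
√(1/3920 + F) = √(1/3920 - 40/79439) = √(-77361/311400880) = I*√30727402395/11121460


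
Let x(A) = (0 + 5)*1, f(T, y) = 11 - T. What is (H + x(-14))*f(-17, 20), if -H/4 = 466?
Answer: -52052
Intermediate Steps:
H = -1864 (H = -4*466 = -1864)
x(A) = 5 (x(A) = 5*1 = 5)
(H + x(-14))*f(-17, 20) = (-1864 + 5)*(11 - 1*(-17)) = -1859*(11 + 17) = -1859*28 = -52052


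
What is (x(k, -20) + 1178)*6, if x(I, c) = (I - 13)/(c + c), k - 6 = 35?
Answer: 35319/5 ≈ 7063.8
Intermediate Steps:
k = 41 (k = 6 + 35 = 41)
x(I, c) = (-13 + I)/(2*c) (x(I, c) = (-13 + I)/((2*c)) = (-13 + I)*(1/(2*c)) = (-13 + I)/(2*c))
(x(k, -20) + 1178)*6 = ((1/2)*(-13 + 41)/(-20) + 1178)*6 = ((1/2)*(-1/20)*28 + 1178)*6 = (-7/10 + 1178)*6 = (11773/10)*6 = 35319/5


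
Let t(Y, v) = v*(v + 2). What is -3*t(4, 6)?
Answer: -144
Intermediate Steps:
t(Y, v) = v*(2 + v)
-3*t(4, 6) = -18*(2 + 6) = -18*8 = -3*48 = -144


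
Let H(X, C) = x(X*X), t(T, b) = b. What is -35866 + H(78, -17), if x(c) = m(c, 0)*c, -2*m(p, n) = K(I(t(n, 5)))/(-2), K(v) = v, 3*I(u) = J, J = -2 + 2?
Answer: -35866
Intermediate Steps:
J = 0
I(u) = 0 (I(u) = (1/3)*0 = 0)
m(p, n) = 0 (m(p, n) = -0/(-2) = -0*(-1)/2 = -1/2*0 = 0)
x(c) = 0 (x(c) = 0*c = 0)
H(X, C) = 0
-35866 + H(78, -17) = -35866 + 0 = -35866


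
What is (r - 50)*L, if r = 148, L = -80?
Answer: -7840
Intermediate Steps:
(r - 50)*L = (148 - 50)*(-80) = 98*(-80) = -7840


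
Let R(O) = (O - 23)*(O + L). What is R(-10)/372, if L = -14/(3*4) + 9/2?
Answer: 55/93 ≈ 0.59140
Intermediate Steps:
L = 10/3 (L = -14/12 + 9*(½) = -14*1/12 + 9/2 = -7/6 + 9/2 = 10/3 ≈ 3.3333)
R(O) = (-23 + O)*(10/3 + O) (R(O) = (O - 23)*(O + 10/3) = (-23 + O)*(10/3 + O))
R(-10)/372 = (-230/3 + (-10)² - 59/3*(-10))/372 = (-230/3 + 100 + 590/3)*(1/372) = 220*(1/372) = 55/93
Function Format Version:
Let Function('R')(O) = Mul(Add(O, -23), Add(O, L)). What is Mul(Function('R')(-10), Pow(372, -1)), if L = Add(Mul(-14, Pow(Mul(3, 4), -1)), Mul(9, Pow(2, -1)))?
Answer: Rational(55, 93) ≈ 0.59140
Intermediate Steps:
L = Rational(10, 3) (L = Add(Mul(-14, Pow(12, -1)), Mul(9, Rational(1, 2))) = Add(Mul(-14, Rational(1, 12)), Rational(9, 2)) = Add(Rational(-7, 6), Rational(9, 2)) = Rational(10, 3) ≈ 3.3333)
Function('R')(O) = Mul(Add(-23, O), Add(Rational(10, 3), O)) (Function('R')(O) = Mul(Add(O, -23), Add(O, Rational(10, 3))) = Mul(Add(-23, O), Add(Rational(10, 3), O)))
Mul(Function('R')(-10), Pow(372, -1)) = Mul(Add(Rational(-230, 3), Pow(-10, 2), Mul(Rational(-59, 3), -10)), Pow(372, -1)) = Mul(Add(Rational(-230, 3), 100, Rational(590, 3)), Rational(1, 372)) = Mul(220, Rational(1, 372)) = Rational(55, 93)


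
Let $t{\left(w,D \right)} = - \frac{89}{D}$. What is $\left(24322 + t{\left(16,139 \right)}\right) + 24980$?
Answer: $\frac{6852889}{139} \approx 49301.0$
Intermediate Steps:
$\left(24322 + t{\left(16,139 \right)}\right) + 24980 = \left(24322 - \frac{89}{139}\right) + 24980 = \frac{3380669}{139} + 24980 = \frac{6852889}{139}$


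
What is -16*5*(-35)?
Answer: 2800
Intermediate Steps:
-16*5*(-35) = -80*(-35) = 2800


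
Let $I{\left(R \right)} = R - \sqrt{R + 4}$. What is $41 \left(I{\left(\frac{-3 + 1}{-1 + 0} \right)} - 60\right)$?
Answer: $-2378 - 41 \sqrt{6} \approx -2478.4$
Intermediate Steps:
$I{\left(R \right)} = R - \sqrt{4 + R}$
$41 \left(I{\left(\frac{-3 + 1}{-1 + 0} \right)} - 60\right) = 41 \left(\left(\frac{-3 + 1}{-1 + 0} - \sqrt{4 + \frac{-3 + 1}{-1 + 0}}\right) - 60\right) = 41 \left(\left(- \frac{2}{-1} - \sqrt{4 - \frac{2}{-1}}\right) - 60\right) = 41 \left(\left(\left(-2\right) \left(-1\right) - \sqrt{4 - -2}\right) - 60\right) = 41 \left(\left(2 - \sqrt{4 + 2}\right) - 60\right) = 41 \left(\left(2 - \sqrt{6}\right) - 60\right) = 41 \left(-58 - \sqrt{6}\right) = -2378 - 41 \sqrt{6}$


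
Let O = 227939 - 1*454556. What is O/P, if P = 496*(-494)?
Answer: 226617/245024 ≈ 0.92488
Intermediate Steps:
O = -226617 (O = 227939 - 454556 = -226617)
P = -245024
O/P = -226617/(-245024) = -226617*(-1/245024) = 226617/245024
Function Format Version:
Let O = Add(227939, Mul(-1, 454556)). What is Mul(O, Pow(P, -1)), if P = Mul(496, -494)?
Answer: Rational(226617, 245024) ≈ 0.92488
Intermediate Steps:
O = -226617 (O = Add(227939, -454556) = -226617)
P = -245024
Mul(O, Pow(P, -1)) = Mul(-226617, Pow(-245024, -1)) = Mul(-226617, Rational(-1, 245024)) = Rational(226617, 245024)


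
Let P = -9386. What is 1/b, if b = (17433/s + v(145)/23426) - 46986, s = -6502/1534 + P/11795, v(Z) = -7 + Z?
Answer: -533463981791/26912619139825728 ≈ -1.9822e-5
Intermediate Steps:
s = -45544607/9046765 (s = -6502/1534 - 9386/11795 = -6502*1/1534 - 9386*1/11795 = -3251/767 - 9386/11795 = -45544607/9046765 ≈ -5.0344)
b = -26912619139825728/533463981791 (b = (17433/(-45544607/9046765) + (-7 + 145)/23426) - 46986 = (17433*(-9046765/45544607) + 138*(1/23426)) - 46986 = (-157712254245/45544607 + 69/11713) - 46986 = -1847280491393802/533463981791 - 46986 = -26912619139825728/533463981791 ≈ -50449.)
1/b = 1/(-26912619139825728/533463981791) = -533463981791/26912619139825728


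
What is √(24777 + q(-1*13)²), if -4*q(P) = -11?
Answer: √396553/4 ≈ 157.43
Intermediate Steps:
q(P) = 11/4 (q(P) = -¼*(-11) = 11/4)
√(24777 + q(-1*13)²) = √(24777 + (11/4)²) = √(24777 + 121/16) = √(396553/16) = √396553/4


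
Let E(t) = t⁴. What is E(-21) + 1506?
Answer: 195987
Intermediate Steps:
E(-21) + 1506 = (-21)⁴ + 1506 = 194481 + 1506 = 195987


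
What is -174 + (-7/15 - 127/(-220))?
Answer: -114767/660 ≈ -173.89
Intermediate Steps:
-174 + (-7/15 - 127/(-220)) = -174 + (-7*1/15 - 127*(-1/220)) = -174 + (-7/15 + 127/220) = -174 + 73/660 = -114767/660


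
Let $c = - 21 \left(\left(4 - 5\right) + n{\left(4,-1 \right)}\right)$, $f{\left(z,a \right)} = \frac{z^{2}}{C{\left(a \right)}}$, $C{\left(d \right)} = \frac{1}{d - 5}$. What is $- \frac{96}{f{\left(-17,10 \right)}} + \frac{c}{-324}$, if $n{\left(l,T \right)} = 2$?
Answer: $- \frac{253}{156060} \approx -0.0016212$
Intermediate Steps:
$C{\left(d \right)} = \frac{1}{-5 + d}$
$f{\left(z,a \right)} = z^{2} \left(-5 + a\right)$ ($f{\left(z,a \right)} = \frac{z^{2}}{\frac{1}{-5 + a}} = z^{2} \left(-5 + a\right)$)
$c = -21$ ($c = - 21 \left(\left(4 - 5\right) + 2\right) = - 21 \left(-1 + 2\right) = \left(-21\right) 1 = -21$)
$- \frac{96}{f{\left(-17,10 \right)}} + \frac{c}{-324} = - \frac{96}{\left(-17\right)^{2} \left(-5 + 10\right)} - \frac{21}{-324} = - \frac{96}{289 \cdot 5} - - \frac{7}{108} = - \frac{96}{1445} + \frac{7}{108} = - \frac{253}{156060}$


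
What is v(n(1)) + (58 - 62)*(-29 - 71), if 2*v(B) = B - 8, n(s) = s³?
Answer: 793/2 ≈ 396.50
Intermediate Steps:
v(B) = -4 + B/2 (v(B) = (B - 8)/2 = (-8 + B)/2 = -4 + B/2)
v(n(1)) + (58 - 62)*(-29 - 71) = (-4 + (½)*1³) + (58 - 62)*(-29 - 71) = (-4 + (½)*1) - 4*(-100) = (-4 + ½) + 400 = -7/2 + 400 = 793/2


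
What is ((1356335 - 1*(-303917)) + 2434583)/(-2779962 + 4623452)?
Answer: 818967/368698 ≈ 2.2212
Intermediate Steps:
((1356335 - 1*(-303917)) + 2434583)/(-2779962 + 4623452) = ((1356335 + 303917) + 2434583)/1843490 = (1660252 + 2434583)*(1/1843490) = 4094835*(1/1843490) = 818967/368698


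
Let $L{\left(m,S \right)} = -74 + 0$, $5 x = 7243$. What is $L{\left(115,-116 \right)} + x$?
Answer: $\frac{6873}{5} \approx 1374.6$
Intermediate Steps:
$x = \frac{7243}{5}$ ($x = \frac{1}{5} \cdot 7243 = \frac{7243}{5} \approx 1448.6$)
$L{\left(m,S \right)} = -74$
$L{\left(115,-116 \right)} + x = -74 + \frac{7243}{5} = \frac{6873}{5}$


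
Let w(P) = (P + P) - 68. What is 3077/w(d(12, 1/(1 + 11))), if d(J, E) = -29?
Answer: -3077/126 ≈ -24.421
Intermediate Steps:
w(P) = -68 + 2*P (w(P) = 2*P - 68 = -68 + 2*P)
3077/w(d(12, 1/(1 + 11))) = 3077/(-68 + 2*(-29)) = 3077/(-68 - 58) = 3077/(-126) = 3077*(-1/126) = -3077/126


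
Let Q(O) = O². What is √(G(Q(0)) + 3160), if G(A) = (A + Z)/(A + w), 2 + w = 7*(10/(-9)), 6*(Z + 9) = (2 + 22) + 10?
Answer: √1529605/22 ≈ 56.217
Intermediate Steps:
Z = -10/3 (Z = -9 + ((2 + 22) + 10)/6 = -9 + (24 + 10)/6 = -9 + (⅙)*34 = -9 + 17/3 = -10/3 ≈ -3.3333)
w = -88/9 (w = -2 + 7*(10/(-9)) = -2 + 7*(10*(-⅑)) = -2 + 7*(-10/9) = -2 - 70/9 = -88/9 ≈ -9.7778)
G(A) = (-10/3 + A)/(-88/9 + A) (G(A) = (A - 10/3)/(A - 88/9) = (-10/3 + A)/(-88/9 + A))
√(G(Q(0)) + 3160) = √(3*(-10 + 3*0²)/(-88 + 9*0²) + 3160) = √(3*(-10 + 3*0)/(-88 + 9*0) + 3160) = √(3*(-10 + 0)/(-88 + 0) + 3160) = √(3*(-10)/(-88) + 3160) = √(3*(-1/88)*(-10) + 3160) = √(15/44 + 3160) = √(139055/44) = √1529605/22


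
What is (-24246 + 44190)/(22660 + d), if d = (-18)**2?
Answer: 2493/2873 ≈ 0.86773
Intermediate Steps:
d = 324
(-24246 + 44190)/(22660 + d) = (-24246 + 44190)/(22660 + 324) = 19944/22984 = 19944*(1/22984) = 2493/2873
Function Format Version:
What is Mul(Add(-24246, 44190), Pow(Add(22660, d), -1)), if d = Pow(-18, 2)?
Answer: Rational(2493, 2873) ≈ 0.86773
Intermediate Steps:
d = 324
Mul(Add(-24246, 44190), Pow(Add(22660, d), -1)) = Mul(Add(-24246, 44190), Pow(Add(22660, 324), -1)) = Mul(19944, Pow(22984, -1)) = Mul(19944, Rational(1, 22984)) = Rational(2493, 2873)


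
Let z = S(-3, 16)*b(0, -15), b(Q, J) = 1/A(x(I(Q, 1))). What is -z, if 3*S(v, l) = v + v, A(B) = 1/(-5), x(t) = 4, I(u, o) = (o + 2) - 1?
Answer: -10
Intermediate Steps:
I(u, o) = 1 + o (I(u, o) = (2 + o) - 1 = 1 + o)
A(B) = -⅕
S(v, l) = 2*v/3 (S(v, l) = (v + v)/3 = (2*v)/3 = 2*v/3)
b(Q, J) = -5 (b(Q, J) = 1/(-⅕) = -5)
z = 10 (z = ((⅔)*(-3))*(-5) = -2*(-5) = 10)
-z = -1*10 = -10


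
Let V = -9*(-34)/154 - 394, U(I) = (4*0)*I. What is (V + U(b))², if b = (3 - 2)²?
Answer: 911134225/5929 ≈ 1.5367e+5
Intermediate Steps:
b = 1 (b = 1² = 1)
U(I) = 0 (U(I) = 0*I = 0)
V = -30185/77 (V = 306*(1/154) - 394 = 153/77 - 394 = -30185/77 ≈ -392.01)
(V + U(b))² = (-30185/77 + 0)² = (-30185/77)² = 911134225/5929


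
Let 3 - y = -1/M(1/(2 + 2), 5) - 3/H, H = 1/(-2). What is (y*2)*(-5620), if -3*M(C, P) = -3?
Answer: 22480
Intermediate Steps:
M(C, P) = 1 (M(C, P) = -⅓*(-3) = 1)
H = -½ ≈ -0.50000
y = -2 (y = 3 - (-1/1 - 3/(-½)) = 3 - (-1*1 - 3*(-2)) = 3 - (-1 + 6) = 3 - 1*5 = 3 - 5 = -2)
(y*2)*(-5620) = -2*2*(-5620) = -4*(-5620) = 22480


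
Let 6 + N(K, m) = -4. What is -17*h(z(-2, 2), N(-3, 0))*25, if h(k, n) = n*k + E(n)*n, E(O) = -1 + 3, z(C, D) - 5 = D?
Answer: 38250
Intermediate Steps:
N(K, m) = -10 (N(K, m) = -6 - 4 = -10)
z(C, D) = 5 + D
E(O) = 2
h(k, n) = 2*n + k*n (h(k, n) = n*k + 2*n = k*n + 2*n = 2*n + k*n)
-17*h(z(-2, 2), N(-3, 0))*25 = -(-170)*(2 + (5 + 2))*25 = -(-170)*(2 + 7)*25 = -(-170)*9*25 = -17*(-90)*25 = 1530*25 = 38250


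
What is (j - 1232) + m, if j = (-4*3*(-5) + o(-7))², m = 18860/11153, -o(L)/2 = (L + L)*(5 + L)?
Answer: -13543188/11153 ≈ -1214.3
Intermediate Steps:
o(L) = -4*L*(5 + L) (o(L) = -2*(L + L)*(5 + L) = -2*2*L*(5 + L) = -4*L*(5 + L))
m = 18860/11153 (m = 18860*(1/11153) = 18860/11153 ≈ 1.6910)
j = 16 (j = (-4*3*(-5) - 4*(-7)*(5 - 7))² = (-12*(-5) - 4*(-7)*(-2))² = (60 - 56)² = 4² = 16)
(j - 1232) + m = (16 - 1232) + 18860/11153 = -1216 + 18860/11153 = -13543188/11153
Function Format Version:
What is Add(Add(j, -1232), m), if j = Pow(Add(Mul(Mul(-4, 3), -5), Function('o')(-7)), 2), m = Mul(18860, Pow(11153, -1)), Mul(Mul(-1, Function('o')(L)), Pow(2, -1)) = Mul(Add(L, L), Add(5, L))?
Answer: Rational(-13543188, 11153) ≈ -1214.3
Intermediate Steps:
Function('o')(L) = Mul(-4, L, Add(5, L)) (Function('o')(L) = Mul(-2, Mul(Add(L, L), Add(5, L))) = Mul(-2, Mul(Mul(2, L), Add(5, L))) = Mul(-2, Mul(2, L, Add(5, L))) = Mul(-4, L, Add(5, L)))
m = Rational(18860, 11153) (m = Mul(18860, Rational(1, 11153)) = Rational(18860, 11153) ≈ 1.6910)
j = 16 (j = Pow(Add(Mul(Mul(-4, 3), -5), Mul(-4, -7, Add(5, -7))), 2) = Pow(Add(Mul(-12, -5), Mul(-4, -7, -2)), 2) = Pow(Add(60, -56), 2) = Pow(4, 2) = 16)
Add(Add(j, -1232), m) = Add(Add(16, -1232), Rational(18860, 11153)) = Add(-1216, Rational(18860, 11153)) = Rational(-13543188, 11153)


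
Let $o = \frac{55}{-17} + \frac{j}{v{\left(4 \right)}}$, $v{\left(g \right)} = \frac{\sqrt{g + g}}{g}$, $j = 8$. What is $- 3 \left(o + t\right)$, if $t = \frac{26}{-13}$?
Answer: $\frac{267}{17} - 24 \sqrt{2} \approx -18.235$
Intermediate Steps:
$v{\left(g \right)} = \frac{\sqrt{2}}{\sqrt{g}}$ ($v{\left(g \right)} = \frac{\sqrt{2 g}}{g} = \frac{\sqrt{2} \sqrt{g}}{g} = \frac{\sqrt{2}}{\sqrt{g}}$)
$t = -2$ ($t = 26 \left(- \frac{1}{13}\right) = -2$)
$o = - \frac{55}{17} + 8 \sqrt{2}$ ($o = \frac{55}{-17} + \frac{8}{\sqrt{2} \frac{1}{\sqrt{4}}} = 55 \left(- \frac{1}{17}\right) + \frac{8}{\sqrt{2} \cdot \frac{1}{2}} = - \frac{55}{17} + \frac{8}{\frac{1}{2} \sqrt{2}} = - \frac{55}{17} + 8 \sqrt{2} \approx 8.0784$)
$- 3 \left(o + t\right) = - 3 \left(\left(- \frac{55}{17} + 8 \sqrt{2}\right) - 2\right) = - 3 \left(- \frac{89}{17} + 8 \sqrt{2}\right) = \frac{267}{17} - 24 \sqrt{2}$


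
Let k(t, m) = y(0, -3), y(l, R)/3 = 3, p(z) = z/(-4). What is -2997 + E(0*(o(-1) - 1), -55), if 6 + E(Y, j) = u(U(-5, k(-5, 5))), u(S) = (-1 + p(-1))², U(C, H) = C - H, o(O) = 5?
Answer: -48039/16 ≈ -3002.4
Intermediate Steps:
p(z) = -z/4 (p(z) = z*(-¼) = -z/4)
y(l, R) = 9 (y(l, R) = 3*3 = 9)
k(t, m) = 9
u(S) = 9/16 (u(S) = (-1 - ¼*(-1))² = (-1 + ¼)² = (-¾)² = 9/16)
E(Y, j) = -87/16 (E(Y, j) = -6 + 9/16 = -87/16)
-2997 + E(0*(o(-1) - 1), -55) = -2997 - 87/16 = -48039/16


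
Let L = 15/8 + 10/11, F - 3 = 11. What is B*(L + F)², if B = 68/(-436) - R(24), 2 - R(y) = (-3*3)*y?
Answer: -51874578091/844096 ≈ -61456.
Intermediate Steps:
F = 14 (F = 3 + 11 = 14)
L = 245/88 (L = 15*(⅛) + 10*(1/11) = 15/8 + 10/11 = 245/88 ≈ 2.7841)
R(y) = 2 + 9*y (R(y) = 2 - (-3*3)*y = 2 - (-9)*y = 2 + 9*y)
B = -23779/109 (B = 68/(-436) - (2 + 9*24) = 68*(-1/436) - (2 + 216) = -17/109 - 1*218 = -17/109 - 218 = -23779/109 ≈ -218.16)
B*(L + F)² = -23779*(245/88 + 14)²/109 = -23779*(1477/88)²/109 = -23779/109*2181529/7744 = -51874578091/844096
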